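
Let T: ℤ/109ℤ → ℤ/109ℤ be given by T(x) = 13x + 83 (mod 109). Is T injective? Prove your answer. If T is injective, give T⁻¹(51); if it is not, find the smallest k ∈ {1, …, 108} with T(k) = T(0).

73

Suppose T(s) = T(t) in ℤ/109ℤ. Then 13s + 83 ≡ 13t + 83 (mod 109), hence 13(s − t) ≡ 0 (mod 109).
Since gcd(13, 109) = 1, 13 is invertible modulo 109, therefore s − t ≡ 0 (mod 109), i.e. s = t.
Hence T is injective.
We now compute 13⁻¹ mod 109 explicitly. Euclid's algorithm: 109 = 8·13 + 5, 13 = 2·5 + 3, 5 = 1·3 + 2, 3 = 1·2 + 1; back-substituting gives 1 = 42·13 − 5·109, so 13⁻¹ ≡ 42 (mod 109).
Since T is injective, we compute T⁻¹(51): solve 13x + 83 ≡ 51 (mod 109), i.e. 13x ≡ 77 (mod 109).
Multiplying by 13⁻¹ = 42 gives x ≡ 42·77 = 3234 = 29·109 + 73 ≡ 73 (mod 109).
Check: T(73) = 13·73 + 83 = 1032 = 9·109 + 51 ≡ 51 (mod 109).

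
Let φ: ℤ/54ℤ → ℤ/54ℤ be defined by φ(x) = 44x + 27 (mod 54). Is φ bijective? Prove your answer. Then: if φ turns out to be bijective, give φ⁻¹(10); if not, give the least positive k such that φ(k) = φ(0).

We have gcd(44, 54) = 2 > 1. Taking a = 0 and b = 27: φ(0) = 27 and φ(27) = 44·27 + 27 = 1215 ≡ 27 (mod 54).
So φ(0) = φ(27) while 0 ≠ 27, thus φ is not injective, hence not bijective.
Since φ is not bijective, we find the least positive k with φ(k) = φ(0): this means 44k ≡ 0 (mod 54), i.e. 54 ∣ 44k. Since gcd(44, 54) = 2, dividing through by 2 this holds exactly when 27 ∣ 22k, and as gcd(22, 27) = 1, exactly when 27 ∣ k.
The smallest positive such k is 27.

27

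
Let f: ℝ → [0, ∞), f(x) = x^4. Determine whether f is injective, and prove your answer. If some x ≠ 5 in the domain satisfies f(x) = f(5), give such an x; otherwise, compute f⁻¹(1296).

f(5) = 625 = (−5)^4 = f(−5) (since 4 is even), with 5 ≠ −5. So f is not injective.
For the follow-up, such an x exists: taking x = −5 ∈ ℝ gives f(−5) = 625 = f(5) with −5 ≠ 5.

-5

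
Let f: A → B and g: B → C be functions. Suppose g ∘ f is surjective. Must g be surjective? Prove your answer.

Let c ∈ C. Since g ∘ f is surjective, some a ∈ A has g(f(a)) = c. Then b = f(a) ∈ B satisfies g(b) = c. So g is surjective.

surjective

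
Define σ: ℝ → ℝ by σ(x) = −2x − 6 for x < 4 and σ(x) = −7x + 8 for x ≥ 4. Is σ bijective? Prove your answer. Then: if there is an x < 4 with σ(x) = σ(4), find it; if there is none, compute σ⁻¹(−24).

Both pieces are strictly decreasing (slopes −2 and −7), so each is injective on its own interval.
The left piece maps (−∞, 4) onto (−14, ∞); the right piece maps [4, ∞) onto (−∞, −20].
The images leave a gap (−14 has no preimage), so σ is not surjective, hence not bijective.
Because the two images are disjoint, no x < 4 has σ(x) = σ(4), so we compute σ⁻¹(−24): −24 lies in (−∞, −20], so solve −7x + 8 = −24: x = (−24 − 8)/(−7) = 32/7.

32/7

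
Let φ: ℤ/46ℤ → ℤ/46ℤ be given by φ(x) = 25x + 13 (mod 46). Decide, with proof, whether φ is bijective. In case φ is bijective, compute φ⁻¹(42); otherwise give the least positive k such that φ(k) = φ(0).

3

Suppose φ(u) = φ(v) in ℤ/46ℤ. Then 25u + 13 ≡ 25v + 13 (mod 46), therefore 25(u − v) ≡ 0 (mod 46).
Since gcd(25, 46) = 1, 25 is invertible modulo 46, so u − v ≡ 0 (mod 46), i.e. u = v.
We now compute 25⁻¹ mod 46 explicitly. Euclid's algorithm: 46 = 1·25 + 21, 25 = 1·21 + 4, 21 = 5·4 + 1; back-substituting gives 1 = 35·25 − 19·46, so 25⁻¹ ≡ 35 (mod 46).
For any y ∈ ℤ/46ℤ, x = 35(y − 13) mod 46 satisfies φ(x) = 25·35(y − 13) + 13 ≡ y (since 25·35 ≡ 1 mod 46). So every y has a preimage.
Therefore φ is bijective.
Since φ is bijective, we find φ⁻¹(42): we need 25x ≡ 42 − 13 ≡ 29 (mod 46). Using 25⁻¹ = 35: x ≡ 35·29 = 1015 = 22·46 + 3, so x = 3.
Check: φ(3) = 25·3 + 13 = 88 = 1·46 + 42 ≡ 42 (mod 46).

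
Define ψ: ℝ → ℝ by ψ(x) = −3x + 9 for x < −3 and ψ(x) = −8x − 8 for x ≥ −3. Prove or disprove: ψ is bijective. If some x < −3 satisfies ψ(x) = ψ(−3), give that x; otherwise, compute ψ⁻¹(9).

-17/8

Both pieces are strictly decreasing (slopes −3 and −8), so each is injective on its own interval.
The left piece maps (−∞, −3) onto (18, ∞); the right piece maps [−3, ∞) onto (−∞, 16].
The images leave a gap (18 has no preimage), so ψ is not surjective, hence not bijective.
Because the two images are disjoint, no x < −3 has ψ(x) = ψ(−3), so we compute ψ⁻¹(9): 9 lies in (−∞, 16], so solve −8x − 8 = 9: x = (9 + 8)/(−8) = −17/8.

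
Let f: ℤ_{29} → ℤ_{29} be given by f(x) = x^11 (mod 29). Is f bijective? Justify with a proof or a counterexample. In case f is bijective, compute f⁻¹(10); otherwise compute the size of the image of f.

11

Since 29 is prime, the nonzero elements of ℤ_{29} form a cyclic group of order 28.
As gcd(11, 28) = 1, raising to the 11th power is a bijection on this group: if u^11 ≡ v^11 then (uv^{−1})^11 = 1, and the only element of order dividing gcd(11, 28) = 1 is 1, so u = v.
With f(0) = 0 this makes f injective on all of ℤ_{29}, hence bijective (finite equal-size domain and codomain). In particular f is bijective.
Since f is bijective, we find the preimage of 10. The inverse of x ↦ x^11 on (ℤ_{29})^× is x ↦ x^23, because 11·23 = 253 = 9·28 + 1 ≡ 1 (mod 28) and x^{28} = 1 for x ≠ 0 (Fermat). So f⁻¹(10) = 10^23 mod 29.
Repeated squaring mod 29: 10^1 ≡ 10, 10^2 ≡ 10² = 100 ≡ 13, 10^4 ≡ 13² = 169 ≡ 24, 10^8 ≡ 24² = 576 ≡ 25, 10^16 ≡ 25² = 625 ≡ 16. Since 23 = 16 + 4 + 2 + 1, 10^23 ≡ 16·24·13·10: 16·24 = 384 ≡ 7, then 7·13 = 91 ≡ 4, then 4·10 = 40 ≡ 11. So 10^23 ≡ 11 (mod 29).
Hence f⁻¹(10) = 11.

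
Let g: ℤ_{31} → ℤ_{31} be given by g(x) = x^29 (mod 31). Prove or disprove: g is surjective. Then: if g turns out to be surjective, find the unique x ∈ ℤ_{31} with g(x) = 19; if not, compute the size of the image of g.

18

Since 31 is prime, the nonzero elements of ℤ_{31} form a cyclic group of order 30.
As gcd(29, 30) = 1, raising to the 29th power is a bijection on this group: if x_1^29 ≡ x_2^29 then (x_1x_2^{−1})^29 = 1, and the only element of order dividing gcd(29, 30) = 1 is 1, so x_1 = x_2.
With g(0) = 0 this makes g injective on all of ℤ_{31}, hence bijective (finite equal-size domain and codomain). In particular g is surjective.
Since g is surjective, we find the preimage of 19. The inverse of x ↦ x^29 on (ℤ_{31})^× is x ↦ x^29, because 29·29 = 841 = 28·30 + 1 ≡ 1 (mod 30) and x^{30} = 1 for x ≠ 0 (Fermat). So g⁻¹(19) = 19^29 mod 31.
Repeated squaring mod 31: 19^1 ≡ 19, 19^2 ≡ 19² = 361 ≡ 20, 19^4 ≡ 20² = 400 ≡ 28, 19^8 ≡ 28² = 784 ≡ 9, 19^16 ≡ 9² = 81 ≡ 19. Since 29 = 16 + 8 + 4 + 1, 19^29 ≡ 19·9·28·19: 19·9 = 171 ≡ 16, then 16·28 = 448 ≡ 14, then 14·19 = 266 ≡ 18. So 19^29 ≡ 18 (mod 31).
Hence g⁻¹(19) = 18.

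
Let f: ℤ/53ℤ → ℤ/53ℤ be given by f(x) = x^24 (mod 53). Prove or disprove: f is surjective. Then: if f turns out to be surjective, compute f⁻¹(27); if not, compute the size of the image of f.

14

f(2): Repeated squaring mod 53: 2^1 ≡ 2, 2^2 ≡ 2² = 4, 2^4 ≡ 4² = 16, 2^8 ≡ 16² = 256 ≡ 44, 2^16 ≡ 44² = 1936 ≡ 28. Since 24 = 16 + 8, 2^24 ≡ 28·44: 28·44 = 1232 ≡ 13. So 2^24 ≡ 13 (mod 53).
f(7): Repeated squaring mod 53: 7^1 ≡ 7, 7^2 ≡ 7² = 49, 7^4 ≡ 49² = 2401 ≡ 16, 7^8 ≡ 16² = 256 ≡ 44, 7^16 ≡ 44² = 1936 ≡ 28. Since 24 = 16 + 8, 7^24 ≡ 28·44: 28·44 = 1232 ≡ 13. So 7^24 ≡ 13 (mod 53).
So f(2) = f(7) = 13 while 2 ≠ 7, hence f is not injective.
A non-injective map from the 53-element set ℤ/53ℤ to itself takes at most 52 distinct values, so it cannot be surjective. Hence f is not surjective.
Since f is not surjective, we determine |image(f)|. Computing x^24 mod 53 for each x (by repeated squaring, reducing mod 53 at every step), the values f(0), f(1), …, f(52) are: 0, 1, 13, 47, 10, 36, 28, 13, 24, 36, 44, 46, 46, 16, 10, 49, 47, 42, 44, 16, 42, 28, 15, 1, 15, 24, 49, 49, 24, 15, 1, 15, 28, 42, 16, 44, 42, 47, 49, 10, 16, 46, 46, 44, 36, 24, 13, 28, 36, 10, 47, 13, 1.
The distinct values are {0, 1, 10, 13, 15, 16, 24, 28, 36, 42, 44, 46, 47, 49}; there are 14 of them.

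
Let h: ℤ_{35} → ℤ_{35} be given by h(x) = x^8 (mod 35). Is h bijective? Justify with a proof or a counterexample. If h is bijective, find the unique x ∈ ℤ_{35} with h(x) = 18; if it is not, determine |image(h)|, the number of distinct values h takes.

8

h(3): Repeated squaring mod 35: 3^1 ≡ 3, 3^2 ≡ 3² = 9, 3^4 ≡ 9² = 81 ≡ 11, 3^8 ≡ 11² = 121 ≡ 16. So 3^8 ≡ 16 (mod 35).
h(4): Repeated squaring mod 35: 4^1 ≡ 4, 4^2 ≡ 4² = 16, 4^4 ≡ 16² = 256 ≡ 11, 4^8 ≡ 11² = 121 ≡ 16. So 4^8 ≡ 16 (mod 35).
So h(3) = h(4) = 16 while 3 ≠ 4, therefore h is not injective, hence not bijective.
Since h is not bijective, we determine |image(h)|. Computing x^8 mod 35 for each x (by repeated squaring, reducing mod 35 at every step), the values h(0), h(1), …, h(34) are: 0, 1, 11, 16, 16, 25, 1, 21, 1, 11, 30, 16, 11, 1, 21, 15, 11, 16, 16, 11, 15, 21, 1, 11, 16, 30, 11, 1, 21, 1, 25, 16, 16, 11, 1.
The distinct values are {0, 1, 11, 15, 16, 21, 25, 30}; there are 8 of them.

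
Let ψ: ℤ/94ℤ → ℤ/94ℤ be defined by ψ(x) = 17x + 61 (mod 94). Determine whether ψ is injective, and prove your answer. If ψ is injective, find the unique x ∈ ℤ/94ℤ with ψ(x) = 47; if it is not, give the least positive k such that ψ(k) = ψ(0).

By definition, ψ is injective if ψ(a) = ψ(b) implies a = b.
Suppose ψ(a) = ψ(b) in ℤ/94ℤ. Then 17a + 61 ≡ 17b + 61 (mod 94), thus 17(a − b) ≡ 0 (mod 94).
Since gcd(17, 94) = 1, 17 is invertible modulo 94, hence a − b ≡ 0 (mod 94), i.e. a = b.
Hence ψ is injective.
We now compute 17⁻¹ mod 94 explicitly. Euclid's algorithm: 94 = 5·17 + 9, 17 = 1·9 + 8, 9 = 1·8 + 1; back-substituting gives 1 = 83·17 − 15·94, so 17⁻¹ ≡ 83 (mod 94).
Since ψ is injective, we compute ψ⁻¹(47): solve 17x + 61 ≡ 47 (mod 94), i.e. 17x ≡ 80 (mod 94).
Multiplying by 17⁻¹ = 83 gives x ≡ 83·80 = 6640 = 70·94 + 60 ≡ 60 (mod 94).
Check: ψ(60) = 17·60 + 61 = 1081 = 11·94 + 47 ≡ 47 (mod 94).

60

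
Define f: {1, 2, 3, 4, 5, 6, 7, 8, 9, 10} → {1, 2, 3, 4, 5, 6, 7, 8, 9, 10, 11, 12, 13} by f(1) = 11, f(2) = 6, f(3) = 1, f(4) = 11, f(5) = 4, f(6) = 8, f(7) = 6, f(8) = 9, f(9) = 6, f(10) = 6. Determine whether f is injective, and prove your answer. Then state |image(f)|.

6

f(1) = 11 = f(4) with 1 ≠ 4, so f is not injective.
The image of f is {1, 4, 6, 8, 9, 11}, which has 6 elements.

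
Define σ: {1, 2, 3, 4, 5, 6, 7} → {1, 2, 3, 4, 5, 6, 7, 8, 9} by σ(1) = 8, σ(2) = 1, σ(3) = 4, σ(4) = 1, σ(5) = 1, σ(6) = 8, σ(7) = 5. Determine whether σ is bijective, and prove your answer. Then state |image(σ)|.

4

σ(2) = 1 = σ(4) with 2 ≠ 4, so σ is not injective, hence not bijective.
The image of σ is {1, 4, 5, 8}, which has 4 elements.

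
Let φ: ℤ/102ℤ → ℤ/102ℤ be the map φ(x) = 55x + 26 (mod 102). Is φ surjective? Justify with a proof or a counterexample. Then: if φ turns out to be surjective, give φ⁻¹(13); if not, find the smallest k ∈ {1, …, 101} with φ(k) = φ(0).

Since gcd(55, 102) = 1, 55 is invertible modulo 102. Euclid's algorithm: 102 = 1·55 + 47, 55 = 1·47 + 8, 47 = 5·8 + 7, 8 = 1·7 + 1; back-substituting gives 1 = 13·55 − 7·102, so 55⁻¹ ≡ 13 (mod 102).
For any y ∈ ℤ/102ℤ, x = 13(y − 26) mod 102 satisfies φ(x) = 55·13(y − 26) + 26 ≡ y (since 55·13 ≡ 1 mod 102). So every y has a preimage.
Thus φ is surjective.
Since φ is surjective, we compute φ⁻¹(13): solve 55x + 26 ≡ 13 (mod 102), i.e. 55x ≡ 89 (mod 102).
Multiplying by 55⁻¹ = 13 gives x ≡ 13·89 = 1157 = 11·102 + 35 ≡ 35 (mod 102).
Check: φ(35) = 55·35 + 26 = 1951 = 19·102 + 13 ≡ 13 (mod 102).

35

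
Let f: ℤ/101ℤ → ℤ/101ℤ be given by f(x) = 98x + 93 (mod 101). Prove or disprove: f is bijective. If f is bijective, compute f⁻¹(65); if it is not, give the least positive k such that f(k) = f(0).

By definition, f is injective if f(u) = f(v) implies u = v.
Suppose f(u) = f(v) in ℤ/101ℤ. Then 98u + 93 ≡ 98v + 93 (mod 101), thus 98(u − v) ≡ 0 (mod 101).
Since gcd(98, 101) = 1, 98 is invertible modulo 101, therefore u − v ≡ 0 (mod 101), i.e. u = v.
We now compute 98⁻¹ mod 101 explicitly. Euclid's algorithm: 101 = 1·98 + 3, 98 = 32·3 + 2, 3 = 1·2 + 1; back-substituting gives 1 = 67·98 − 65·101, so 98⁻¹ ≡ 67 (mod 101).
For any y ∈ ℤ/101ℤ, x = 67(y − 93) mod 101 satisfies f(x) = 98·67(y − 93) + 93 ≡ y (since 98·67 ≡ 1 mod 101). So every y has a preimage.
Therefore f is bijective.
Since f is bijective, we find f⁻¹(65): we need 98x ≡ 65 − 93 ≡ 73 (mod 101). Using 98⁻¹ = 67: x ≡ 67·73 = 4891 = 48·101 + 43, so x = 43.
Check: f(43) = 98·43 + 93 = 4307 = 42·101 + 65 ≡ 65 (mod 101).

43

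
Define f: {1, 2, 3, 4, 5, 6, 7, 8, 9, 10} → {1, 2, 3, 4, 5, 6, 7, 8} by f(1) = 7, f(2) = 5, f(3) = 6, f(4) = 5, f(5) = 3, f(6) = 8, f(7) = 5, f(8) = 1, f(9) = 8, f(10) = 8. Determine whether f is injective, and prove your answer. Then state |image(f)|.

f(2) = 5 = f(4) with 2 ≠ 4, so f is not injective.
The image of f is {1, 3, 5, 6, 7, 8}, which has 6 elements.

6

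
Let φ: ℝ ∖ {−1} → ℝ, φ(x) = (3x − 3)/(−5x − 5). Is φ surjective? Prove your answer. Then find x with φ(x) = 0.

1

If φ(x) = −3/5, cross-multiplying gives −5(3x − 3) = 3(−5x − 5), which simplifies to 15 = −15 — false.  So −3/5 has no preimage and φ is not surjective.
Solving φ(x) = 0: cross-multiplying gives 3x − 3 = 0(−5x − 5), which rearranges to 3x = 3, so x = 1.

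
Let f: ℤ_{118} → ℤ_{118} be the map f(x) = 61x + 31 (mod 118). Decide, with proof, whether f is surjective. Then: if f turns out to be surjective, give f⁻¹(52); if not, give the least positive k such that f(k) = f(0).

99

Recall: surjectivity means every element of the codomain has a preimage under f.
Since gcd(61, 118) = 1, 61 is invertible modulo 118. Euclid's algorithm: 118 = 1·61 + 57, 61 = 1·57 + 4, 57 = 14·4 + 1; back-substituting gives 1 = 89·61 − 46·118, so 61⁻¹ ≡ 89 (mod 118).
For any y ∈ ℤ_{118}, x = 89(y − 31) mod 118 satisfies f(x) = 61·89(y − 31) + 31 ≡ y (since 61·89 ≡ 1 mod 118). So every y has a preimage.
Thus f is surjective.
Since f is surjective, we compute f⁻¹(52): solve 61x + 31 ≡ 52 (mod 118), i.e. 61x ≡ 21 (mod 118).
Multiplying by 61⁻¹ = 89 gives x ≡ 89·21 = 1869 = 15·118 + 99 ≡ 99 (mod 118).
Check: f(99) = 61·99 + 31 = 6070 = 51·118 + 52 ≡ 52 (mod 118).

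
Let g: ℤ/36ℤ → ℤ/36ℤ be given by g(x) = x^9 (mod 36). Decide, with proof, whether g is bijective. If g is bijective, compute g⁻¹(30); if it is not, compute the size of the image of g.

9

g(0) = 0^9 = 0.
g(6): Repeated squaring mod 36: 6^1 ≡ 6, 6^2 ≡ 6² = 36 ≡ 0, 6^4 ≡ 0² = 0, 6^8 ≡ 0² = 0. Since 9 = 8 + 1, 6^9 ≡ 0·6: 0·6 = 0. So 6^9 ≡ 0 (mod 36).
So g(0) = g(6) = 0 while 0 ≠ 6, hence g is not injective, hence not bijective.
Since g is not bijective, we determine |image(g)|. Computing x^9 mod 36 for each x (by repeated squaring, reducing mod 36 at every step), the values g(0), g(1), …, g(35) are: 0, 1, 8, 27, 28, 17, 0, 19, 8, 9, 28, 35, 0, 1, 8, 27, 28, 17, 0, 19, 8, 9, 28, 35, 0, 1, 8, 27, 28, 17, 0, 19, 8, 9, 28, 35.
The distinct values are {0, 1, 8, 9, 17, 19, 27, 28, 35}; there are 9 of them.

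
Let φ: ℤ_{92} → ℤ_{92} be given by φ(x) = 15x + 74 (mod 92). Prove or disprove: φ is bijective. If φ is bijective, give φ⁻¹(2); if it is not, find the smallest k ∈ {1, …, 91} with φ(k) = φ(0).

If φ(x_1) = φ(x_2), then 15x_1 ≡ 15x_2 (mod 92). Because gcd(15, 92) = 1, we may cancel 15 to get x_1 ≡ x_2 (mod 92).
We now compute 15⁻¹ mod 92 explicitly. Euclid's algorithm: 92 = 6·15 + 2, 15 = 7·2 + 1; back-substituting gives 1 = 43·15 − 7·92, so 15⁻¹ ≡ 43 (mod 92).
Then y ↦ 43(y − 74) is a two-sided inverse to φ, so every y ∈ ℤ_{92} has a preimage.
Thus φ is bijective.
Since φ is bijective, we compute φ⁻¹(2): solve 15x + 74 ≡ 2 (mod 92), i.e. 15x ≡ 20 (mod 92).
Multiplying by 15⁻¹ = 43 gives x ≡ 43·20 = 860 = 9·92 + 32 ≡ 32 (mod 92).
Check: φ(32) = 15·32 + 74 = 554 = 6·92 + 2 ≡ 2 (mod 92).

32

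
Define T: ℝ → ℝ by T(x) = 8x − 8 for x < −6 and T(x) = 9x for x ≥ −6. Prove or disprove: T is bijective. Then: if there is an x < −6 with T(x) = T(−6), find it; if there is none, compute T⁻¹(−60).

-13/2

Both pieces are strictly increasing (slopes 8 and 9), so each is injective on its own interval.
The left piece maps (−∞, −6) onto (−∞, −56); the right piece maps [−6, ∞) onto [−54, ∞).
The images leave a gap (−56 has no preimage), so T is not surjective, hence not bijective.
Because the two images are disjoint, no x < −6 has T(x) = T(−6), so we compute T⁻¹(−60): −60 lies in (−∞, −56), so solve 8x − 8 = −60: x = (−60 + 8)/8 = −13/2.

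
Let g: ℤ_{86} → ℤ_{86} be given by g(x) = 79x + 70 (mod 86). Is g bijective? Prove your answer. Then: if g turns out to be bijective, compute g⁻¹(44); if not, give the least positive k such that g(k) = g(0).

16

Recall: g is injective when g(u) = g(v) forces u = v.
If g(u) = g(v), then 79u ≡ 79v (mod 86). Because gcd(79, 86) = 1, we may cancel 79 to get u ≡ v (mod 86).
We now compute 79⁻¹ mod 86 explicitly. Euclid's algorithm: 86 = 1·79 + 7, 79 = 11·7 + 2, 7 = 3·2 + 1; back-substituting gives 1 = 49·79 − 45·86, so 79⁻¹ ≡ 49 (mod 86).
For any y ∈ ℤ_{86}, x = 49(y − 70) mod 86 satisfies g(x) = 79·49(y − 70) + 70 ≡ y (since 79·49 ≡ 1 mod 86). So every y has a preimage.
Therefore g is bijective.
Since g is bijective, we compute g⁻¹(44): solve 79x + 70 ≡ 44 (mod 86), i.e. 79x ≡ 60 (mod 86).
Multiplying by 79⁻¹ = 49 gives x ≡ 49·60 = 2940 = 34·86 + 16 ≡ 16 (mod 86).
Check: g(16) = 79·16 + 70 = 1334 = 15·86 + 44 ≡ 44 (mod 86).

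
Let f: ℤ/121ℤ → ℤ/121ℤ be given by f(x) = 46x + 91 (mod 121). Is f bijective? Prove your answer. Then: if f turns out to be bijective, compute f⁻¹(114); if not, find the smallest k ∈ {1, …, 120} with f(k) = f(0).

If f(a) = f(b), then 46a ≡ 46b (mod 121). Because gcd(46, 121) = 1, we may cancel 46 to get a ≡ b (mod 121).
We now compute 46⁻¹ mod 121 explicitly. Euclid's algorithm: 121 = 2·46 + 29, 46 = 1·29 + 17, 29 = 1·17 + 12, 17 = 1·12 + 5, 12 = 2·5 + 2, 5 = 2·2 + 1; back-substituting gives 1 = 50·46 − 19·121, so 46⁻¹ ≡ 50 (mod 121).
For any y ∈ ℤ/121ℤ, x = 50(y − 91) mod 121 satisfies f(x) = 46·50(y − 91) + 91 ≡ y (since 46·50 ≡ 1 mod 121). So every y has a preimage.
Hence f is bijective.
Since f is bijective, we compute f⁻¹(114): solve 46x + 91 ≡ 114 (mod 121), i.e. 46x ≡ 23 (mod 121).
Multiplying by 46⁻¹ = 50 gives x ≡ 50·23 = 1150 = 9·121 + 61 ≡ 61 (mod 121).
Check: f(61) = 46·61 + 91 = 2897 = 23·121 + 114 ≡ 114 (mod 121).

61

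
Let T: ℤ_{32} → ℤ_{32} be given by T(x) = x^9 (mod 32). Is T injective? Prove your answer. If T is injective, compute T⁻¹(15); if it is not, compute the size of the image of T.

T(0) = 0^9 = 0.
T(2): Repeated squaring mod 32: 2^1 ≡ 2, 2^2 ≡ 2² = 4, 2^4 ≡ 4² = 16, 2^8 ≡ 16² = 256 ≡ 0. Since 9 = 8 + 1, 2^9 ≡ 0·2: 0·2 = 0. So 2^9 ≡ 0 (mod 32).
So T(0) = T(2) = 0 while 0 ≠ 2, so T is not injective.
Since T is not injective, we determine |image(T)|. Computing x^9 mod 32 for each x (by repeated squaring, reducing mod 32 at every step), the values T(0), T(1), …, T(31) are: 0, 1, 0, 3, 0, 5, 0, 7, 0, 9, 0, 11, 0, 13, 0, 15, 0, 17, 0, 19, 0, 21, 0, 23, 0, 25, 0, 27, 0, 29, 0, 31.
The distinct values are {0, 1, 3, 5, 7, 9, 11, 13, 15, 17, 19, 21, 23, 25, 27, 29, 31}; there are 17 of them.

17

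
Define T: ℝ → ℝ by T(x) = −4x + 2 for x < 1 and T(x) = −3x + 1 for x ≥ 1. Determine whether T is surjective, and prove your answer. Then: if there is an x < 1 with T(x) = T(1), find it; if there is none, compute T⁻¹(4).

Both pieces are strictly decreasing (slopes −4 and −3), so each is injective on its own interval.
The left piece maps (−∞, 1) onto (−2, ∞); the right piece maps [1, ∞) onto (−∞, −2].
These images together cover ℝ, so T is surjective.
Because the two images are disjoint, no x < 1 has T(x) = T(1), so we compute T⁻¹(4): 4 lies in (−2, ∞), so solve −4x + 2 = 4: x = (4 − 2)/(−4) = −1/2.

-1/2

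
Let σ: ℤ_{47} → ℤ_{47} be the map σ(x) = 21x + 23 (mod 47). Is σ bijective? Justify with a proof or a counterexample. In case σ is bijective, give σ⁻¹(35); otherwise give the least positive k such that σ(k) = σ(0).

If σ(x_1) = σ(x_2), then 21x_1 ≡ 21x_2 (mod 47). Because gcd(21, 47) = 1, we may cancel 21 to get x_1 ≡ x_2 (mod 47).
We now compute 21⁻¹ mod 47 explicitly. Euclid's algorithm: 47 = 2·21 + 5, 21 = 4·5 + 1; back-substituting gives 1 = 9·21 − 4·47, so 21⁻¹ ≡ 9 (mod 47).
For any y ∈ ℤ_{47}, x = 9(y − 23) mod 47 satisfies σ(x) = 21·9(y − 23) + 23 ≡ y (since 21·9 ≡ 1 mod 47). So every y has a preimage.
Therefore σ is bijective.
Since σ is bijective, we compute σ⁻¹(35): solve 21x + 23 ≡ 35 (mod 47), i.e. 21x ≡ 12 (mod 47).
Multiplying by 21⁻¹ = 9 gives x ≡ 9·12 = 108 = 2·47 + 14 ≡ 14 (mod 47).
Check: σ(14) = 21·14 + 23 = 317 = 6·47 + 35 ≡ 35 (mod 47).

14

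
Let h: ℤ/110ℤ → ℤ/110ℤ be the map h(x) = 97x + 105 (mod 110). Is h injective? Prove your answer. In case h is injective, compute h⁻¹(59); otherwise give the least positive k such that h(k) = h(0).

12

Suppose h(a) = h(b) in ℤ/110ℤ. Then 97a + 105 ≡ 97b + 105 (mod 110), hence 97(a − b) ≡ 0 (mod 110).
Since gcd(97, 110) = 1, 97 is invertible modulo 110, so a − b ≡ 0 (mod 110), i.e. a = b.
Therefore h is injective.
We now compute 97⁻¹ mod 110 explicitly. Euclid's algorithm: 110 = 1·97 + 13, 97 = 7·13 + 6, 13 = 2·6 + 1; back-substituting gives 1 = 93·97 − 82·110, so 97⁻¹ ≡ 93 (mod 110).
Since h is injective, we find h⁻¹(59): we need 97x ≡ 59 − 105 ≡ 64 (mod 110). Using 97⁻¹ = 93: x ≡ 93·64 = 5952 = 54·110 + 12, so x = 12.
Check: h(12) = 97·12 + 105 = 1269 = 11·110 + 59 ≡ 59 (mod 110).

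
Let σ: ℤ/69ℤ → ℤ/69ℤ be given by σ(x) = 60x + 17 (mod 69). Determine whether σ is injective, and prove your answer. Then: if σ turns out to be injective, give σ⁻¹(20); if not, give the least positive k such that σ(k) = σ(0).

By definition, injectivity means: for all a, b in the domain, σ(a) = σ(b) implies a = b.
We have gcd(60, 69) = 3 > 1. Taking a = 0 and b = 23: σ(0) = 17 and σ(23) = 60·23 + 17 = 1397 ≡ 17 (mod 69).
So σ(0) = σ(23) while 0 ≠ 23, thus σ is not injective.
Since σ is not injective, we find the least positive k with σ(k) = σ(0): this means 60k ≡ 0 (mod 69), i.e. 69 ∣ 60k. Since gcd(60, 69) = 3, dividing through by 3 this holds exactly when 23 ∣ 20k, and as gcd(20, 23) = 1, exactly when 23 ∣ k.
The smallest positive such k is 23.

23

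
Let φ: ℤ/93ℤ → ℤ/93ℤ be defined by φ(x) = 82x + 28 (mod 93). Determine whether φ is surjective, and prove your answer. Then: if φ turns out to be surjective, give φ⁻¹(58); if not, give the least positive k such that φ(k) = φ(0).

Since gcd(82, 93) = 1, 82 is invertible modulo 93. Euclid's algorithm: 93 = 1·82 + 11, 82 = 7·11 + 5, 11 = 2·5 + 1; back-substituting gives 1 = 76·82 − 67·93, so 82⁻¹ ≡ 76 (mod 93).
Then y ↦ 76(y − 28) is a two-sided inverse to φ, so every y ∈ ℤ/93ℤ has a preimage.
So φ is surjective.
Since φ is surjective, we find φ⁻¹(58): we need 82x ≡ 58 − 28 ≡ 30 (mod 93). Using 82⁻¹ = 76: x ≡ 76·30 = 2280 = 24·93 + 48, so x = 48.
Check: φ(48) = 82·48 + 28 = 3964 = 42·93 + 58 ≡ 58 (mod 93).

48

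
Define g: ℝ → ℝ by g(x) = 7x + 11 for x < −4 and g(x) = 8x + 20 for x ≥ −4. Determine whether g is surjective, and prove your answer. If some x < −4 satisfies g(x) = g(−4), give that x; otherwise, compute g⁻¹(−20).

-31/7

Both pieces are strictly increasing (slopes 7 and 8), so each is injective on its own interval.
The left piece maps (−∞, −4) onto (−∞, −17); the right piece maps [−4, ∞) onto [−12, ∞).
The union (−∞, −17) ∪ [−12, ∞) omits the interval between −17 and −12; in particular −17 has no preimage. So g is not surjective.
Because the two images are disjoint, no x < −4 has g(x) = g(−4), so we compute g⁻¹(−20): −20 lies in (−∞, −17), so solve 7x + 11 = −20: x = (−20 − 11)/7 = −31/7.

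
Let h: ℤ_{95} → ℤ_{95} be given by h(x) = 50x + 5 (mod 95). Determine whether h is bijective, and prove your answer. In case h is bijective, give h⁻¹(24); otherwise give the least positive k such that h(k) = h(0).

19

We have gcd(50, 95) = 5 > 1. Taking s = 0 and t = 19: h(0) = 5 and h(19) = 50·19 + 5 = 955 ≡ 5 (mod 95).
So h(0) = h(19) while 0 ≠ 19, so h is not injective, hence not bijective.
Since h is not bijective, we find the least positive k with h(k) = h(0): this means 50k ≡ 0 (mod 95), i.e. 95 ∣ 50k. Since gcd(50, 95) = 5, dividing through by 5 this holds exactly when 19 ∣ 10k, and as gcd(10, 19) = 1, exactly when 19 ∣ k.
The smallest positive such k is 19.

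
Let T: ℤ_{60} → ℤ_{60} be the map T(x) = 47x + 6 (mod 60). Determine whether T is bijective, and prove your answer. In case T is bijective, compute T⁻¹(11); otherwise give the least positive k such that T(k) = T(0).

Recall: T is injective if T(a) = T(b) implies a = b.
If T(a) = T(b), then 47a ≡ 47b (mod 60). Because gcd(47, 60) = 1, we may cancel 47 to get a ≡ b (mod 60).
We now compute 47⁻¹ mod 60 explicitly. Euclid's algorithm: 60 = 1·47 + 13, 47 = 3·13 + 8, 13 = 1·8 + 5, 8 = 1·5 + 3, 5 = 1·3 + 2, 3 = 1·2 + 1; back-substituting gives 1 = 23·47 − 18·60, so 47⁻¹ ≡ 23 (mod 60).
For any y ∈ ℤ_{60}, x = 23(y − 6) mod 60 satisfies T(x) = 47·23(y − 6) + 6 ≡ y (since 47·23 ≡ 1 mod 60). So every y has a preimage.
Therefore T is bijective.
Since T is bijective, we find T⁻¹(11): we need 47x ≡ 11 − 6 ≡ 5 (mod 60). Using 47⁻¹ = 23: x ≡ 23·5 = 115 = 1·60 + 55, so x = 55.
Check: T(55) = 47·55 + 6 = 2591 = 43·60 + 11 ≡ 11 (mod 60).

55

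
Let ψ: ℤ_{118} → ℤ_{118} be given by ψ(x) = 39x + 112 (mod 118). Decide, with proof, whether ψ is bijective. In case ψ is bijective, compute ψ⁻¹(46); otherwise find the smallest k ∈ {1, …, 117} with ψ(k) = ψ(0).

80

Suppose ψ(x_1) = ψ(x_2) in ℤ_{118}. Then 39x_1 + 112 ≡ 39x_2 + 112 (mod 118), therefore 39(x_1 − x_2) ≡ 0 (mod 118).
Since gcd(39, 118) = 1, 39 is invertible modulo 118, thus x_1 − x_2 ≡ 0 (mod 118), i.e. x_1 = x_2.
We now compute 39⁻¹ mod 118 explicitly. Euclid's algorithm: 118 = 3·39 + 1; back-substituting gives 1 = 115·39 − 38·118, so 39⁻¹ ≡ 115 (mod 118).
Then y ↦ 115(y − 112) is a two-sided inverse to ψ, so every y ∈ ℤ_{118} has a preimage.
So ψ is bijective.
Since ψ is bijective, we compute ψ⁻¹(46): solve 39x + 112 ≡ 46 (mod 118), i.e. 39x ≡ 52 (mod 118).
Multiplying by 39⁻¹ = 115 gives x ≡ 115·52 = 5980 = 50·118 + 80 ≡ 80 (mod 118).
Check: ψ(80) = 39·80 + 112 = 3232 = 27·118 + 46 ≡ 46 (mod 118).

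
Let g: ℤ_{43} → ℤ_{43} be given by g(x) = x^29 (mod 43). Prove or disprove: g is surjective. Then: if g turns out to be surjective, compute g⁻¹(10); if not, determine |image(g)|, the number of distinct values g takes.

Since 43 is prime, the nonzero elements of ℤ_{43} form a cyclic group of order 42.
As gcd(29, 42) = 1, raising to the 29th power is a bijection on this group: if x_1^29 ≡ x_2^29 then (x_1x_2^{−1})^29 = 1, and the only element of order dividing gcd(29, 42) = 1 is 1, so x_1 = x_2.
With g(0) = 0 this makes g injective on all of ℤ_{43}, hence bijective (finite equal-size domain and codomain). In particular g is surjective.
Since g is surjective, we find the preimage of 10. The inverse of x ↦ x^29 on (ℤ_{43})^× is x ↦ x^29, because 29·29 = 841 = 20·42 + 1 ≡ 1 (mod 42) and x^{42} = 1 for x ≠ 0 (Fermat). So g⁻¹(10) = 10^29 mod 43.
Repeated squaring mod 43: 10^1 ≡ 10, 10^2 ≡ 10² = 100 ≡ 14, 10^4 ≡ 14² = 196 ≡ 24, 10^8 ≡ 24² = 576 ≡ 17, 10^16 ≡ 17² = 289 ≡ 31. Since 29 = 16 + 8 + 4 + 1, 10^29 ≡ 31·17·24·10: 31·17 = 527 ≡ 11, then 11·24 = 264 ≡ 6, then 6·10 = 60 ≡ 17. So 10^29 ≡ 17 (mod 43).
Hence g⁻¹(10) = 17.

17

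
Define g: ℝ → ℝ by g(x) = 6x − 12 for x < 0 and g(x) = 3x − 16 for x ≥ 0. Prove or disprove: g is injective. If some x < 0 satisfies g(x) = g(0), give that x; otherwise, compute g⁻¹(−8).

-2/3

Both pieces are strictly increasing (slopes 6 and 3), so each is injective on its own interval.
The left piece maps (−∞, 0) onto (−∞, −12); the right piece maps [0, ∞) onto [−16, ∞).
These images overlap. In particular g(0) = −16 (right piece), and solving 6x − 12 = −16 on the left piece gives x = −2/3 < 0.
So g(−2/3) = g(0) with −2/3 ≠ 0, and g is not injective. This x = −2/3 is the requested value below 0.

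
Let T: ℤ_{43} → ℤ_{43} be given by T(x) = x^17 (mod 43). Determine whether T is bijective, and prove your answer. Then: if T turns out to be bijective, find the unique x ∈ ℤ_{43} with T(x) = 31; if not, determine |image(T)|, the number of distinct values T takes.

Since 43 is prime, the nonzero elements of ℤ_{43} form a cyclic group of order 42.
As gcd(17, 42) = 1, raising to the 17th power is a bijection on this group: if a^17 ≡ b^17 then (ab^{−1})^17 = 1, and the only element of order dividing gcd(17, 42) = 1 is 1, so a = b.
With T(0) = 0 this makes T injective on all of ℤ_{43}, hence bijective (finite equal-size domain and codomain). In particular T is bijective.
Since T is bijective, we find the preimage of 31. The inverse of x ↦ x^17 on (ℤ_{43})^× is x ↦ x^5, because 17·5 = 85 = 2·42 + 1 ≡ 1 (mod 42) and x^{42} = 1 for x ≠ 0 (Fermat). So T⁻¹(31) = 31^5 mod 43.
Repeated squaring mod 43: 31^1 ≡ 31, 31^2 ≡ 31² = 961 ≡ 15, 31^4 ≡ 15² = 225 ≡ 10. Since 5 = 4 + 1, 31^5 ≡ 10·31: 10·31 = 310 ≡ 9. So 31^5 ≡ 9 (mod 43).
Hence T⁻¹(31) = 9.

9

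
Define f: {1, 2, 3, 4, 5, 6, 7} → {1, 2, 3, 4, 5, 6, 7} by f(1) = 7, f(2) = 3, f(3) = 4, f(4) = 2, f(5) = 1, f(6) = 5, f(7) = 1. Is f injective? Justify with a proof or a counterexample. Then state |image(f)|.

f(5) = 1 = f(7) with 5 ≠ 7, so f is not injective.
The image of f is {1, 2, 3, 4, 5, 7}, which has 6 elements.

6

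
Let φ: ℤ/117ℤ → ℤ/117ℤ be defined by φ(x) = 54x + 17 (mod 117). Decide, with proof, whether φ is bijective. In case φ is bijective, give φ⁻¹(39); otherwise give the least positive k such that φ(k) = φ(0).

We have gcd(54, 117) = 9 > 1. Taking x_1 = 0 and x_2 = 13: φ(0) = 17 and φ(13) = 54·13 + 17 = 719 ≡ 17 (mod 117).
So φ(0) = φ(13) while 0 ≠ 13, hence φ is not injective, hence not bijective.
Since φ is not bijective, we find the least positive k with φ(k) = φ(0): this means 54k ≡ 0 (mod 117), i.e. 117 ∣ 54k. Since gcd(54, 117) = 9, dividing through by 9 this holds exactly when 13 ∣ 6k, and as gcd(6, 13) = 1, exactly when 13 ∣ k.
The smallest positive such k is 13.

13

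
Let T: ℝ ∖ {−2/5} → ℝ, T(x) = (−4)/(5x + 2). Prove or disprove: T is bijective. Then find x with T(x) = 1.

If T(x) = 0, cross-multiplying gives 5(−4) = 0(5x + 2), which simplifies to −20 = 0 — false.  So 0 has no preimage and T is not surjective.
Hence T is not bijective.
Solving T(x) = 1: cross-multiplying gives −4 = 1(5x + 2), which rearranges to −5x = 6, so x = −6/5.

-6/5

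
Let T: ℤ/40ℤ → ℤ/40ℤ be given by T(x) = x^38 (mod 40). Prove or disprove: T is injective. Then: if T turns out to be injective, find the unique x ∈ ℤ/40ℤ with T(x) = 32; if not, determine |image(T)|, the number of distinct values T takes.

6

T(4): Repeated squaring mod 40: 4^1 ≡ 4, 4^2 ≡ 4² = 16, 4^4 ≡ 16² = 256 ≡ 16, 4^8 ≡ 16² = 256 ≡ 16, 4^16 ≡ 16² = 256 ≡ 16, 4^32 ≡ 16² = 256 ≡ 16. Since 38 = 32 + 4 + 2, 4^38 ≡ 16·16·16: 16·16 = 256 ≡ 16, then 16·16 = 256 ≡ 16. So 4^38 ≡ 16 (mod 40).
T(6): Repeated squaring mod 40: 6^1 ≡ 6, 6^2 ≡ 6² = 36, 6^4 ≡ 36² = 1296 ≡ 16, 6^8 ≡ 16² = 256 ≡ 16, 6^16 ≡ 16² = 256 ≡ 16, 6^32 ≡ 16² = 256 ≡ 16. Since 38 = 32 + 4 + 2, 6^38 ≡ 16·16·36: 16·16 = 256 ≡ 16, then 16·36 = 576 ≡ 16. So 6^38 ≡ 16 (mod 40).
So T(4) = T(6) = 16 while 4 ≠ 6, thus T is not injective.
Since T is not injective, we determine |image(T)|. Computing x^38 mod 40 for each x (by repeated squaring, reducing mod 40 at every step), the values T(0), T(1), …, T(39) are: 0, 1, 24, 9, 16, 25, 16, 9, 24, 1, 0, 1, 24, 9, 16, 25, 16, 9, 24, 1, 0, 1, 24, 9, 16, 25, 16, 9, 24, 1, 0, 1, 24, 9, 16, 25, 16, 9, 24, 1.
The distinct values are {0, 1, 9, 16, 24, 25}; there are 6 of them.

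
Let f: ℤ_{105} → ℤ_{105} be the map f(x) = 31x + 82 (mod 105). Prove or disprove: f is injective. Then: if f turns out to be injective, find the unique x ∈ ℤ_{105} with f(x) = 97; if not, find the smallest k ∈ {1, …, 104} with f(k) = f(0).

75

Recall: injectivity means: for all a, b in the domain, f(a) = f(b) implies a = b.
Suppose f(a) = f(b) in ℤ_{105}. Then 31a + 82 ≡ 31b + 82 (mod 105), so 31(a − b) ≡ 0 (mod 105).
Since gcd(31, 105) = 1, 31 is invertible modulo 105, hence a − b ≡ 0 (mod 105), i.e. a = b.
So f is injective.
We now compute 31⁻¹ mod 105 explicitly. Euclid's algorithm: 105 = 3·31 + 12, 31 = 2·12 + 7, 12 = 1·7 + 5, 7 = 1·5 + 2, 5 = 2·2 + 1; back-substituting gives 1 = 61·31 − 18·105, so 31⁻¹ ≡ 61 (mod 105).
Since f is injective, we compute f⁻¹(97): solve 31x + 82 ≡ 97 (mod 105), i.e. 31x ≡ 15 (mod 105).
Multiplying by 31⁻¹ = 61 gives x ≡ 61·15 = 915 = 8·105 + 75 ≡ 75 (mod 105).
Check: f(75) = 31·75 + 82 = 2407 = 22·105 + 97 ≡ 97 (mod 105).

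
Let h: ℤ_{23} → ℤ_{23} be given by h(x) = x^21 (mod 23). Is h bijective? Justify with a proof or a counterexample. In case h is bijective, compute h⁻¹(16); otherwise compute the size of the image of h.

Since 23 is prime, the nonzero elements of ℤ_{23} form a cyclic group of order 22.
As gcd(21, 22) = 1, raising to the 21st power is a bijection on this group: if a^21 ≡ b^21 then (ab^{−1})^21 = 1, and the only element of order dividing gcd(21, 22) = 1 is 1, so a = b.
With h(0) = 0 this makes h injective on all of ℤ_{23}, hence bijective (finite equal-size domain and codomain). In particular h is bijective.
Since h is bijective, we find the preimage of 16. The inverse of x ↦ x^21 on (ℤ_{23})^× is x ↦ x^21, because 21·21 = 441 = 20·22 + 1 ≡ 1 (mod 22) and x^{22} = 1 for x ≠ 0 (Fermat). So h⁻¹(16) = 16^21 mod 23.
Repeated squaring mod 23: 16^1 ≡ 16, 16^2 ≡ 16² = 256 ≡ 3, 16^4 ≡ 3² = 9, 16^8 ≡ 9² = 81 ≡ 12, 16^16 ≡ 12² = 144 ≡ 6. Since 21 = 16 + 4 + 1, 16^21 ≡ 6·9·16: 6·9 = 54 ≡ 8, then 8·16 = 128 ≡ 13. So 16^21 ≡ 13 (mod 23).
Hence h⁻¹(16) = 13.

13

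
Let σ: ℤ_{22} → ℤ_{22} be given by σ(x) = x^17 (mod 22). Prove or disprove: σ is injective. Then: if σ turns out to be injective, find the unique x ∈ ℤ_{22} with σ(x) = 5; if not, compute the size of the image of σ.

Computing x^17 mod 22 for each x (by repeated squaring, reducing mod 22 at every step), the values σ(0), σ(1), …, σ(21) are: 0, 1, 18, 9, 16, 3, 8, 17, 2, 15, 10, 11, 12, 7, 20, 5, 14, 19, 6, 13, 4, 21.
Every element of ℤ_{22} appears exactly once in this list, so σ is a bijection, and in particular injective.
Since σ is injective, we read off the preimage of 5 from the same table: σ(15) = 5, so σ⁻¹(5) = 15.

15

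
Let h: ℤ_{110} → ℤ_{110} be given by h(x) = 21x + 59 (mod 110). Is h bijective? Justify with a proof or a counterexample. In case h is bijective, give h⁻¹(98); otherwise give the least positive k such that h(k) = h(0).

Suppose h(u) = h(v) in ℤ_{110}. Then 21u + 59 ≡ 21v + 59 (mod 110), thus 21(u − v) ≡ 0 (mod 110).
Since gcd(21, 110) = 1, 21 is invertible modulo 110, therefore u − v ≡ 0 (mod 110), i.e. u = v.
We now compute 21⁻¹ mod 110 explicitly. Euclid's algorithm: 110 = 5·21 + 5, 21 = 4·5 + 1; back-substituting gives 1 = 21·21 − 4·110, so 21⁻¹ ≡ 21 (mod 110).
For any y ∈ ℤ_{110}, x = 21(y − 59) mod 110 satisfies h(x) = 21·21(y − 59) + 59 ≡ y (since 21·21 ≡ 1 mod 110). So every y has a preimage.
Thus h is bijective.
Since h is bijective, we find h⁻¹(98): we need 21x ≡ 98 − 59 ≡ 39 (mod 110). Using 21⁻¹ = 21: x ≡ 21·39 = 819 = 7·110 + 49, so x = 49.
Check: h(49) = 21·49 + 59 = 1088 = 9·110 + 98 ≡ 98 (mod 110).

49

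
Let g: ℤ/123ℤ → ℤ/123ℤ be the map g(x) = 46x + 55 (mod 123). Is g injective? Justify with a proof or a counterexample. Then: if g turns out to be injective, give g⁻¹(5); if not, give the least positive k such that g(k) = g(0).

Suppose g(x_1) = g(x_2) in ℤ/123ℤ. Then 46x_1 + 55 ≡ 46x_2 + 55 (mod 123), thus 46(x_1 − x_2) ≡ 0 (mod 123).
Since gcd(46, 123) = 1, 46 is invertible modulo 123, hence x_1 − x_2 ≡ 0 (mod 123), i.e. x_1 = x_2.
Thus g is injective.
We now compute 46⁻¹ mod 123 explicitly. Euclid's algorithm: 123 = 2·46 + 31, 46 = 1·31 + 15, 31 = 2·15 + 1; back-substituting gives 1 = 115·46 − 43·123, so 46⁻¹ ≡ 115 (mod 123).
Since g is injective, we compute g⁻¹(5): solve 46x + 55 ≡ 5 (mod 123), i.e. 46x ≡ 73 (mod 123).
Multiplying by 46⁻¹ = 115 gives x ≡ 115·73 = 8395 = 68·123 + 31 ≡ 31 (mod 123).
Check: g(31) = 46·31 + 55 = 1481 = 12·123 + 5 ≡ 5 (mod 123).

31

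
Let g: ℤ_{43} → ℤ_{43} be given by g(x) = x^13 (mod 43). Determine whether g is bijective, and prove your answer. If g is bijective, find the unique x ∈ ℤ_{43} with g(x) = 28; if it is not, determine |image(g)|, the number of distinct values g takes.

Since 43 is prime, the nonzero elements of ℤ_{43} form a cyclic group of order 42.
As gcd(13, 42) = 1, raising to the 13th power is a bijection on this group: if u^13 ≡ v^13 then (uv^{−1})^13 = 1, and the only element of order dividing gcd(13, 42) = 1 is 1, so u = v.
With g(0) = 0 this makes g injective on all of ℤ_{43}, hence bijective (finite equal-size domain and codomain). In particular g is bijective.
Since g is bijective, we find the preimage of 28. The inverse of x ↦ x^13 on (ℤ_{43})^× is x ↦ x^13, because 13·13 = 169 = 4·42 + 1 ≡ 1 (mod 42) and x^{42} = 1 for x ≠ 0 (Fermat). So g⁻¹(28) = 28^13 mod 43.
Repeated squaring mod 43: 28^1 ≡ 28, 28^2 ≡ 28² = 784 ≡ 10, 28^4 ≡ 10² = 100 ≡ 14, 28^8 ≡ 14² = 196 ≡ 24. Since 13 = 8 + 4 + 1, 28^13 ≡ 24·14·28: 24·14 = 336 ≡ 35, then 35·28 = 980 ≡ 34. So 28^13 ≡ 34 (mod 43).
Hence g⁻¹(28) = 34.

34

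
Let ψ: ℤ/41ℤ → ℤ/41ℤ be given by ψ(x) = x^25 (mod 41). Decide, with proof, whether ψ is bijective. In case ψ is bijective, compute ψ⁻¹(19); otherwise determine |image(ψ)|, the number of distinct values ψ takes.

9

ψ(3): Repeated squaring mod 41: 3^1 ≡ 3, 3^2 ≡ 3² = 9, 3^4 ≡ 9² = 81 ≡ 40, 3^8 ≡ 40² = 1600 ≡ 1, 3^16 ≡ 1² = 1. Since 25 = 16 + 8 + 1, 3^25 ≡ 1·1·3: 1·1 = 1, then 1·3 = 3. So 3^25 ≡ 3 (mod 41).
ψ(7): Repeated squaring mod 41: 7^1 ≡ 7, 7^2 ≡ 7² = 49 ≡ 8, 7^4 ≡ 8² = 64 ≡ 23, 7^8 ≡ 23² = 529 ≡ 37, 7^16 ≡ 37² = 1369 ≡ 16. Since 25 = 16 + 8 + 1, 7^25 ≡ 16·37·7: 16·37 = 592 ≡ 18, then 18·7 = 126 ≡ 3. So 7^25 ≡ 3 (mod 41).
So ψ(3) = ψ(7) = 3 while 3 ≠ 7, hence ψ is not injective, hence not bijective.
Since ψ is not bijective, we determine |image(ψ)|. Computing x^25 mod 41 for each x (by repeated squaring, reducing mod 41 at every step), the values ψ(0), ψ(1), …, ψ(40) are: 0, 1, 32, 3, 40, 9, 14, 3, 9, 9, 1, 38, 38, 3, 14, 27, 1, 14, 1, 14, 32, 9, 27, 40, 27, 40, 14, 27, 38, 3, 3, 40, 32, 32, 38, 27, 32, 1, 38, 9, 40.
The distinct values are {0, 1, 3, 9, 14, 27, 32, 38, 40}; there are 9 of them.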